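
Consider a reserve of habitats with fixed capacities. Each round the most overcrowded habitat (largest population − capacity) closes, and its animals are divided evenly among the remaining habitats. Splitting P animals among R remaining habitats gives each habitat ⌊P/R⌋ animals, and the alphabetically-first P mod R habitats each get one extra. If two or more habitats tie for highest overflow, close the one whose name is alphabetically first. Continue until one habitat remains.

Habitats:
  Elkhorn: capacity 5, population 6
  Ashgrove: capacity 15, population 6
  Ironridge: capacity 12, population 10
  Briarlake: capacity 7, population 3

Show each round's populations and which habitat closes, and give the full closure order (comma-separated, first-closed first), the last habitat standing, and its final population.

Closure order: Elkhorn, Ironridge, Briarlake
Last habitat: Ashgrove with 25 animals

Round 1: Ashgrove=6 Briarlake=3 Elkhorn=6 Ironridge=10 → close Elkhorn (overflow 1)
  6÷3 = 2 each, +1 to first 0
Round 2: Ashgrove=8 Briarlake=5 Ironridge=12 → close Ironridge (overflow 0)
  12÷2 = 6 each, +1 to first 0
Round 3: Ashgrove=14 Briarlake=11 → close Briarlake (overflow 4)
  11÷1 = 11 each, +1 to first 0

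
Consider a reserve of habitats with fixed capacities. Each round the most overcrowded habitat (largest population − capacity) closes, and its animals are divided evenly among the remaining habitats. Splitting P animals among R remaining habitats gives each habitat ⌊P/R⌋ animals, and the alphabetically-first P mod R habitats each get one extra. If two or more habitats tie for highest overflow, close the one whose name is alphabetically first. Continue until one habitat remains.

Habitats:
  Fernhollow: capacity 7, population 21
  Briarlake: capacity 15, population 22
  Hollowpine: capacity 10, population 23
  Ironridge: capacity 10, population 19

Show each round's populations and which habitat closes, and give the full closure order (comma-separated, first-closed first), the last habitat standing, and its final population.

Round 1: Briarlake=22 Fernhollow=21 Hollowpine=23 Ironridge=19 → close Fernhollow (overflow 14)
  21÷3 = 7 each, +1 to first 0
Round 2: Briarlake=29 Hollowpine=30 Ironridge=26 → close Hollowpine (overflow 20)
  30÷2 = 15 each, +1 to first 0
Round 3: Briarlake=44 Ironridge=41 → close Ironridge (overflow 31)
  41÷1 = 41 each, +1 to first 0

Closure order: Fernhollow, Hollowpine, Ironridge
Last habitat: Briarlake with 85 animals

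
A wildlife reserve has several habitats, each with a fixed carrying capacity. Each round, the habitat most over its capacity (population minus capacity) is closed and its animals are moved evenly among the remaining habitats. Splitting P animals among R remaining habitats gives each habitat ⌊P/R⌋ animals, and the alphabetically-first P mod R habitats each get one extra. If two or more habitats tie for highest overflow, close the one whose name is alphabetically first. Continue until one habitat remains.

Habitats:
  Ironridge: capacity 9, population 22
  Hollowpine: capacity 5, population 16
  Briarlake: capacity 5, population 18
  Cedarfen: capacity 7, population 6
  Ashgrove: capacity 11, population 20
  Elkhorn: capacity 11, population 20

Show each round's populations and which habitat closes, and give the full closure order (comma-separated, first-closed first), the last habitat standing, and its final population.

Closure order: Briarlake, Ironridge, Ashgrove, Hollowpine, Elkhorn
Last habitat: Cedarfen with 102 animals

Round 1: Ashgrove=20 Briarlake=18 Cedarfen=6 Elkhorn=20 Hollowpine=16 Ironridge=22 → close Briarlake (overflow 13)
  18÷5 = 3 each, +1 to first 3
Round 2: Ashgrove=24 Cedarfen=10 Elkhorn=24 Hollowpine=19 Ironridge=25 → close Ironridge (overflow 16)
  25÷4 = 6 each, +1 to first 1
Round 3: Ashgrove=31 Cedarfen=16 Elkhorn=30 Hollowpine=25 → close Ashgrove (overflow 20)
  31÷3 = 10 each, +1 to first 1
Round 4: Cedarfen=27 Elkhorn=40 Hollowpine=35 → close Hollowpine (overflow 30)
  35÷2 = 17 each, +1 to first 1
Round 5: Cedarfen=45 Elkhorn=57 → close Elkhorn (overflow 46)
  57÷1 = 57 each, +1 to first 0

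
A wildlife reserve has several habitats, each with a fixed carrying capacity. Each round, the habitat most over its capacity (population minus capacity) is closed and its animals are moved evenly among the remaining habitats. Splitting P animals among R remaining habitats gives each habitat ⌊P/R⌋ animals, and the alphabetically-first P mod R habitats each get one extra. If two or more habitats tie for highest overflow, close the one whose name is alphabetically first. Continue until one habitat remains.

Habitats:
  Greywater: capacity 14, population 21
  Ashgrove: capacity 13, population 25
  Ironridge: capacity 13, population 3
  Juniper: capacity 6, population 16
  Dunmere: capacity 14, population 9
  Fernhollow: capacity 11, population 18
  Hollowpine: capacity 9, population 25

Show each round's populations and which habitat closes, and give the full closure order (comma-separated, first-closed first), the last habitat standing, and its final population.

Round 1: Ashgrove=25 Dunmere=9 Fernhollow=18 Greywater=21 Hollowpine=25 Ironridge=3 Juniper=16 → close Hollowpine (overflow 16)
  25÷6 = 4 each, +1 to first 1
Round 2: Ashgrove=30 Dunmere=13 Fernhollow=22 Greywater=25 Ironridge=7 Juniper=20 → close Ashgrove (overflow 17)
  30÷5 = 6 each, +1 to first 0
Round 3: Dunmere=19 Fernhollow=28 Greywater=31 Ironridge=13 Juniper=26 → close Juniper (overflow 20)
  26÷4 = 6 each, +1 to first 2
Round 4: Dunmere=26 Fernhollow=35 Greywater=37 Ironridge=19 → close Fernhollow (overflow 24)
  35÷3 = 11 each, +1 to first 2
Round 5: Dunmere=38 Greywater=49 Ironridge=30 → close Greywater (overflow 35)
  49÷2 = 24 each, +1 to first 1
Round 6: Dunmere=63 Ironridge=54 → close Dunmere (overflow 49)
  63÷1 = 63 each, +1 to first 0

Closure order: Hollowpine, Ashgrove, Juniper, Fernhollow, Greywater, Dunmere
Last habitat: Ironridge with 117 animals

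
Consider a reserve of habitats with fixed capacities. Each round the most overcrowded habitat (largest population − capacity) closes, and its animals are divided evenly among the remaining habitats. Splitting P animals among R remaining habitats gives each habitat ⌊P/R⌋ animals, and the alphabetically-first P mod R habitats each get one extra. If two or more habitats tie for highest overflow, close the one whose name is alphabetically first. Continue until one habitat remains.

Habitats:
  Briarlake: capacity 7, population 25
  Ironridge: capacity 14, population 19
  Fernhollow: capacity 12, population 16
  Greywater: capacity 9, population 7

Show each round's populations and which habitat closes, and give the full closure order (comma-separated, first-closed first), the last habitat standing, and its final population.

Closure order: Briarlake, Fernhollow, Ironridge
Last habitat: Greywater with 67 animals

Round 1: Briarlake=25 Fernhollow=16 Greywater=7 Ironridge=19 → close Briarlake (overflow 18)
  25÷3 = 8 each, +1 to first 1
Round 2: Fernhollow=25 Greywater=15 Ironridge=27 → close Fernhollow (overflow 13)
  25÷2 = 12 each, +1 to first 1
Round 3: Greywater=28 Ironridge=39 → close Ironridge (overflow 25)
  39÷1 = 39 each, +1 to first 0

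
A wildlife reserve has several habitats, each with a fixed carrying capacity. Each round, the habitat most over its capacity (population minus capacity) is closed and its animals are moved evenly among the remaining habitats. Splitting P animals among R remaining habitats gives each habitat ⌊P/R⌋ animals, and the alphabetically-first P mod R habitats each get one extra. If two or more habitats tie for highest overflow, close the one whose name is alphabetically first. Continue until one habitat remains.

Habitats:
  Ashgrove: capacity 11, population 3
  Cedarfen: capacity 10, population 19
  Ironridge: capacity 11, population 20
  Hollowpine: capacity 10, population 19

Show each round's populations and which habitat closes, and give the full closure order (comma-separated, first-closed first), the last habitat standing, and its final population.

Closure order: Cedarfen, Hollowpine, Ironridge
Last habitat: Ashgrove with 61 animals

Round 1: Ashgrove=3 Cedarfen=19 Hollowpine=19 Ironridge=20 → close Cedarfen (overflow 9)
  19÷3 = 6 each, +1 to first 1
Round 2: Ashgrove=10 Hollowpine=25 Ironridge=26 → close Hollowpine (overflow 15)
  25÷2 = 12 each, +1 to first 1
Round 3: Ashgrove=23 Ironridge=38 → close Ironridge (overflow 27)
  38÷1 = 38 each, +1 to first 0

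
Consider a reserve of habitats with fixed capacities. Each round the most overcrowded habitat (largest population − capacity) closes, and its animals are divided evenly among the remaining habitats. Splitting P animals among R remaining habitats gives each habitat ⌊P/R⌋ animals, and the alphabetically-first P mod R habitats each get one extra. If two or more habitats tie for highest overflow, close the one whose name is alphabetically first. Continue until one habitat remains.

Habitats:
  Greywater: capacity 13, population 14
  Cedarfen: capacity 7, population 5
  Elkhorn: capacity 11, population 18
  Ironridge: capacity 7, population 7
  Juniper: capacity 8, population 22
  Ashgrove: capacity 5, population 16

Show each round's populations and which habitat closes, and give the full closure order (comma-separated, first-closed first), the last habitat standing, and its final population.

Closure order: Juniper, Ashgrove, Elkhorn, Greywater, Cedarfen
Last habitat: Ironridge with 82 animals

Round 1: Ashgrove=16 Cedarfen=5 Elkhorn=18 Greywater=14 Ironridge=7 Juniper=22 → close Juniper (overflow 14)
  22÷5 = 4 each, +1 to first 2
Round 2: Ashgrove=21 Cedarfen=10 Elkhorn=22 Greywater=18 Ironridge=11 → close Ashgrove (overflow 16)
  21÷4 = 5 each, +1 to first 1
Round 3: Cedarfen=16 Elkhorn=27 Greywater=23 Ironridge=16 → close Elkhorn (overflow 16)
  27÷3 = 9 each, +1 to first 0
Round 4: Cedarfen=25 Greywater=32 Ironridge=25 → close Greywater (overflow 19)
  32÷2 = 16 each, +1 to first 0
Round 5: Cedarfen=41 Ironridge=41 → close Cedarfen (overflow 34)
  41÷1 = 41 each, +1 to first 0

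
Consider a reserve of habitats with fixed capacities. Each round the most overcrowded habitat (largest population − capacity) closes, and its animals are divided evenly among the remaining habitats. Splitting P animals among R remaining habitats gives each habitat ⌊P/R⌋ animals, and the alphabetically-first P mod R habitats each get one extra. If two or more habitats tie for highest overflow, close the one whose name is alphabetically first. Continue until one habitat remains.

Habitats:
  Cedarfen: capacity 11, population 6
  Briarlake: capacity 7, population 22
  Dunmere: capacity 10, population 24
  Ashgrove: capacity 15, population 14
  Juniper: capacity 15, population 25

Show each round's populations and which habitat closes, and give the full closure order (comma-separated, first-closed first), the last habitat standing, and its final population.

Round 1: Ashgrove=14 Briarlake=22 Cedarfen=6 Dunmere=24 Juniper=25 → close Briarlake (overflow 15)
  22÷4 = 5 each, +1 to first 2
Round 2: Ashgrove=20 Cedarfen=12 Dunmere=29 Juniper=30 → close Dunmere (overflow 19)
  29÷3 = 9 each, +1 to first 2
Round 3: Ashgrove=30 Cedarfen=22 Juniper=39 → close Juniper (overflow 24)
  39÷2 = 19 each, +1 to first 1
Round 4: Ashgrove=50 Cedarfen=41 → close Ashgrove (overflow 35)
  50÷1 = 50 each, +1 to first 0

Closure order: Briarlake, Dunmere, Juniper, Ashgrove
Last habitat: Cedarfen with 91 animals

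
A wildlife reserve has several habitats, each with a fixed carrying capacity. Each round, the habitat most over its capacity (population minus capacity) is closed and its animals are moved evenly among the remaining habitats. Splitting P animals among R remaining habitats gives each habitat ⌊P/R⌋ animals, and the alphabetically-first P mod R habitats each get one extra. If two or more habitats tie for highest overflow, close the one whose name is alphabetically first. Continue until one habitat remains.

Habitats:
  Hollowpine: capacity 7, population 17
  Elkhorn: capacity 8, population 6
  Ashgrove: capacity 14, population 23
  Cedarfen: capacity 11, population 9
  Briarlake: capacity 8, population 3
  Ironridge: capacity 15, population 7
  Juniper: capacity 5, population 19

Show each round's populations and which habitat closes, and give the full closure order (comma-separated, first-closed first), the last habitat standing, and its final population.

Round 1: Ashgrove=23 Briarlake=3 Cedarfen=9 Elkhorn=6 Hollowpine=17 Ironridge=7 Juniper=19 → close Juniper (overflow 14)
  19÷6 = 3 each, +1 to first 1
Round 2: Ashgrove=27 Briarlake=6 Cedarfen=12 Elkhorn=9 Hollowpine=20 Ironridge=10 → close Ashgrove (overflow 13)
  27÷5 = 5 each, +1 to first 2
Round 3: Briarlake=12 Cedarfen=18 Elkhorn=14 Hollowpine=25 Ironridge=15 → close Hollowpine (overflow 18)
  25÷4 = 6 each, +1 to first 1
Round 4: Briarlake=19 Cedarfen=24 Elkhorn=20 Ironridge=21 → close Cedarfen (overflow 13)
  24÷3 = 8 each, +1 to first 0
Round 5: Briarlake=27 Elkhorn=28 Ironridge=29 → close Elkhorn (overflow 20)
  28÷2 = 14 each, +1 to first 0
Round 6: Briarlake=41 Ironridge=43 → close Briarlake (overflow 33)
  41÷1 = 41 each, +1 to first 0

Closure order: Juniper, Ashgrove, Hollowpine, Cedarfen, Elkhorn, Briarlake
Last habitat: Ironridge with 84 animals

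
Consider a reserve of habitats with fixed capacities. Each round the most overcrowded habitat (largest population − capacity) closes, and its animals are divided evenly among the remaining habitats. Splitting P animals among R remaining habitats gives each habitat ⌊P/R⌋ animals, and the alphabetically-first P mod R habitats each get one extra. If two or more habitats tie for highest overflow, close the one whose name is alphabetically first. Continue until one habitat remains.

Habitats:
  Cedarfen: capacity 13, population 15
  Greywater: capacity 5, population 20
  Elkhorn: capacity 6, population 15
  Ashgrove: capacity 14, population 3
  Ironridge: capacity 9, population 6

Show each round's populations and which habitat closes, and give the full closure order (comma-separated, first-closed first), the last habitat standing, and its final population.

Round 1: Ashgrove=3 Cedarfen=15 Elkhorn=15 Greywater=20 Ironridge=6 → close Greywater (overflow 15)
  20÷4 = 5 each, +1 to first 0
Round 2: Ashgrove=8 Cedarfen=20 Elkhorn=20 Ironridge=11 → close Elkhorn (overflow 14)
  20÷3 = 6 each, +1 to first 2
Round 3: Ashgrove=15 Cedarfen=27 Ironridge=17 → close Cedarfen (overflow 14)
  27÷2 = 13 each, +1 to first 1
Round 4: Ashgrove=29 Ironridge=30 → close Ironridge (overflow 21)
  30÷1 = 30 each, +1 to first 0

Closure order: Greywater, Elkhorn, Cedarfen, Ironridge
Last habitat: Ashgrove with 59 animals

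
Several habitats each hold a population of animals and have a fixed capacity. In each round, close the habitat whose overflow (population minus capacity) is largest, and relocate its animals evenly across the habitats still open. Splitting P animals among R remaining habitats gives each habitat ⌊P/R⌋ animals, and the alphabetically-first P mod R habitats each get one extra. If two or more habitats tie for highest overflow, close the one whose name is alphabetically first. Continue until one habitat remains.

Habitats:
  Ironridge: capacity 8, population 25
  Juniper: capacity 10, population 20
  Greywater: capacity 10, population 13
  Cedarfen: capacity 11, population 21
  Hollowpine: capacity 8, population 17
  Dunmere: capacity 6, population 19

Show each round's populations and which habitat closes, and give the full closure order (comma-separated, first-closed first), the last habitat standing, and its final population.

Round 1: Cedarfen=21 Dunmere=19 Greywater=13 Hollowpine=17 Ironridge=25 Juniper=20 → close Ironridge (overflow 17)
  25÷5 = 5 each, +1 to first 0
Round 2: Cedarfen=26 Dunmere=24 Greywater=18 Hollowpine=22 Juniper=25 → close Dunmere (overflow 18)
  24÷4 = 6 each, +1 to first 0
Round 3: Cedarfen=32 Greywater=24 Hollowpine=28 Juniper=31 → close Cedarfen (overflow 21)
  32÷3 = 10 each, +1 to first 2
Round 4: Greywater=35 Hollowpine=39 Juniper=41 → close Hollowpine (overflow 31)
  39÷2 = 19 each, +1 to first 1
Round 5: Greywater=55 Juniper=60 → close Juniper (overflow 50)
  60÷1 = 60 each, +1 to first 0

Closure order: Ironridge, Dunmere, Cedarfen, Hollowpine, Juniper
Last habitat: Greywater with 115 animals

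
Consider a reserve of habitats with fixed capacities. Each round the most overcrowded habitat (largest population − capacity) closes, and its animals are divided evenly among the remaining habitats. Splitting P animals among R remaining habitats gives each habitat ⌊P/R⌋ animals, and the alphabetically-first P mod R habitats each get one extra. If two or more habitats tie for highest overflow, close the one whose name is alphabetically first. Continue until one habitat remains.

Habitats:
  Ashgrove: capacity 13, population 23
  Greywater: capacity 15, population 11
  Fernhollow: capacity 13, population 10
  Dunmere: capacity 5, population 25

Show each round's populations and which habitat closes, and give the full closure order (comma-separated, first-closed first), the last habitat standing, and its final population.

Round 1: Ashgrove=23 Dunmere=25 Fernhollow=10 Greywater=11 → close Dunmere (overflow 20)
  25÷3 = 8 each, +1 to first 1
Round 2: Ashgrove=32 Fernhollow=18 Greywater=19 → close Ashgrove (overflow 19)
  32÷2 = 16 each, +1 to first 0
Round 3: Fernhollow=34 Greywater=35 → close Fernhollow (overflow 21)
  34÷1 = 34 each, +1 to first 0

Closure order: Dunmere, Ashgrove, Fernhollow
Last habitat: Greywater with 69 animals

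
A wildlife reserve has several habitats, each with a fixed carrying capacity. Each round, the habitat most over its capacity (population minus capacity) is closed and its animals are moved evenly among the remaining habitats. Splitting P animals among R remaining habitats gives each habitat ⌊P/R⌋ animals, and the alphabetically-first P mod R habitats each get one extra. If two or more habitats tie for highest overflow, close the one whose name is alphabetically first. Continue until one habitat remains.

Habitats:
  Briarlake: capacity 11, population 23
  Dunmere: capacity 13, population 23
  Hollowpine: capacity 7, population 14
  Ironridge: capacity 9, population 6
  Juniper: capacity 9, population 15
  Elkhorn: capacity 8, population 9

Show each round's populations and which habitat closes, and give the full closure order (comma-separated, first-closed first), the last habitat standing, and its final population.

Round 1: Briarlake=23 Dunmere=23 Elkhorn=9 Hollowpine=14 Ironridge=6 Juniper=15 → close Briarlake (overflow 12)
  23÷5 = 4 each, +1 to first 3
Round 2: Dunmere=28 Elkhorn=14 Hollowpine=19 Ironridge=10 Juniper=19 → close Dunmere (overflow 15)
  28÷4 = 7 each, +1 to first 0
Round 3: Elkhorn=21 Hollowpine=26 Ironridge=17 Juniper=26 → close Hollowpine (overflow 19)
  26÷3 = 8 each, +1 to first 2
Round 4: Elkhorn=30 Ironridge=26 Juniper=34 → close Juniper (overflow 25)
  34÷2 = 17 each, +1 to first 0
Round 5: Elkhorn=47 Ironridge=43 → close Elkhorn (overflow 39)
  47÷1 = 47 each, +1 to first 0

Closure order: Briarlake, Dunmere, Hollowpine, Juniper, Elkhorn
Last habitat: Ironridge with 90 animals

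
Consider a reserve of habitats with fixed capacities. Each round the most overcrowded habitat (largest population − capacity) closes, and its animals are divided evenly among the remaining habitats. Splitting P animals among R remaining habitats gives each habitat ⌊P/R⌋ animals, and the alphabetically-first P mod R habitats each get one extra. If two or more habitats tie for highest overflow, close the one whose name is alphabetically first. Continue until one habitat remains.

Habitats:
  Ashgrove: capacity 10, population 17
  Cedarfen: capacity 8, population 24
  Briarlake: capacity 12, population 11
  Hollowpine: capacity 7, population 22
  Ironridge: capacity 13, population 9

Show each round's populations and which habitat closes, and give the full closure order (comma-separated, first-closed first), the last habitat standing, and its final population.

Round 1: Ashgrove=17 Briarlake=11 Cedarfen=24 Hollowpine=22 Ironridge=9 → close Cedarfen (overflow 16)
  24÷4 = 6 each, +1 to first 0
Round 2: Ashgrove=23 Briarlake=17 Hollowpine=28 Ironridge=15 → close Hollowpine (overflow 21)
  28÷3 = 9 each, +1 to first 1
Round 3: Ashgrove=33 Briarlake=26 Ironridge=24 → close Ashgrove (overflow 23)
  33÷2 = 16 each, +1 to first 1
Round 4: Briarlake=43 Ironridge=40 → close Briarlake (overflow 31)
  43÷1 = 43 each, +1 to first 0

Closure order: Cedarfen, Hollowpine, Ashgrove, Briarlake
Last habitat: Ironridge with 83 animals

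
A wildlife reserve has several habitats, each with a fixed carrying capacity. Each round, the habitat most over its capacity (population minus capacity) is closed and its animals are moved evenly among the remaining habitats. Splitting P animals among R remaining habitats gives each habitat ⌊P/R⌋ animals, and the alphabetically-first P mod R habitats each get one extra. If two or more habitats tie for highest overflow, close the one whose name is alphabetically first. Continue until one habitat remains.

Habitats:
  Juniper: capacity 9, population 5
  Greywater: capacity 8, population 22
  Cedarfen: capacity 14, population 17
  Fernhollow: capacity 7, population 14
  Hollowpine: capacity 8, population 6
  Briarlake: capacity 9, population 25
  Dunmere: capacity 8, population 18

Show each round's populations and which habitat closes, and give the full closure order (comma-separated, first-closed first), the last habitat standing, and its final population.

Round 1: Briarlake=25 Cedarfen=17 Dunmere=18 Fernhollow=14 Greywater=22 Hollowpine=6 Juniper=5 → close Briarlake (overflow 16)
  25÷6 = 4 each, +1 to first 1
Round 2: Cedarfen=22 Dunmere=22 Fernhollow=18 Greywater=26 Hollowpine=10 Juniper=9 → close Greywater (overflow 18)
  26÷5 = 5 each, +1 to first 1
Round 3: Cedarfen=28 Dunmere=27 Fernhollow=23 Hollowpine=15 Juniper=14 → close Dunmere (overflow 19)
  27÷4 = 6 each, +1 to first 3
Round 4: Cedarfen=35 Fernhollow=30 Hollowpine=22 Juniper=20 → close Fernhollow (overflow 23)
  30÷3 = 10 each, +1 to first 0
Round 5: Cedarfen=45 Hollowpine=32 Juniper=30 → close Cedarfen (overflow 31)
  45÷2 = 22 each, +1 to first 1
Round 6: Hollowpine=55 Juniper=52 → close Hollowpine (overflow 47)
  55÷1 = 55 each, +1 to first 0

Closure order: Briarlake, Greywater, Dunmere, Fernhollow, Cedarfen, Hollowpine
Last habitat: Juniper with 107 animals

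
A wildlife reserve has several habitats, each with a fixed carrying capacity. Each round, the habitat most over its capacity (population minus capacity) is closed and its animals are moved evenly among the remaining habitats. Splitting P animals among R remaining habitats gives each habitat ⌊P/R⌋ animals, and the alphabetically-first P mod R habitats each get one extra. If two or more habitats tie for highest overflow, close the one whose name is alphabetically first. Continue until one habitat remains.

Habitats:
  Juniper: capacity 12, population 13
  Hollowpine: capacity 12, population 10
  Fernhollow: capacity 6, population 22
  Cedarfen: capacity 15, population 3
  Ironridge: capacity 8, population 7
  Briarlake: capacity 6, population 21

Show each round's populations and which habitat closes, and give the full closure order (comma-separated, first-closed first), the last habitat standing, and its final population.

Round 1: Briarlake=21 Cedarfen=3 Fernhollow=22 Hollowpine=10 Ironridge=7 Juniper=13 → close Fernhollow (overflow 16)
  22÷5 = 4 each, +1 to first 2
Round 2: Briarlake=26 Cedarfen=8 Hollowpine=14 Ironridge=11 Juniper=17 → close Briarlake (overflow 20)
  26÷4 = 6 each, +1 to first 2
Round 3: Cedarfen=15 Hollowpine=21 Ironridge=17 Juniper=23 → close Juniper (overflow 11)
  23÷3 = 7 each, +1 to first 2
Round 4: Cedarfen=23 Hollowpine=29 Ironridge=24 → close Hollowpine (overflow 17)
  29÷2 = 14 each, +1 to first 1
Round 5: Cedarfen=38 Ironridge=38 → close Ironridge (overflow 30)
  38÷1 = 38 each, +1 to first 0

Closure order: Fernhollow, Briarlake, Juniper, Hollowpine, Ironridge
Last habitat: Cedarfen with 76 animals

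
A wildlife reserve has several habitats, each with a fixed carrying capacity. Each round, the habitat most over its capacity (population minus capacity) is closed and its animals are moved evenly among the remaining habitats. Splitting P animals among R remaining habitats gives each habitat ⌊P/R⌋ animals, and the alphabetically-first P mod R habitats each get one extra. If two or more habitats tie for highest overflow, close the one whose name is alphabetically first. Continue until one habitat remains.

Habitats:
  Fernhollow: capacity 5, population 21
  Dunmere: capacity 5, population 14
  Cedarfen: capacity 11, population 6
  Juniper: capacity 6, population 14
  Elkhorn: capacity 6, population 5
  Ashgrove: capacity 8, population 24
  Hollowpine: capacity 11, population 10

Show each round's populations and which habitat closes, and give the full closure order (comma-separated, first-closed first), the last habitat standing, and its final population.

Closure order: Ashgrove, Fernhollow, Dunmere, Juniper, Elkhorn, Hollowpine
Last habitat: Cedarfen with 94 animals

Round 1: Ashgrove=24 Cedarfen=6 Dunmere=14 Elkhorn=5 Fernhollow=21 Hollowpine=10 Juniper=14 → close Ashgrove (overflow 16)
  24÷6 = 4 each, +1 to first 0
Round 2: Cedarfen=10 Dunmere=18 Elkhorn=9 Fernhollow=25 Hollowpine=14 Juniper=18 → close Fernhollow (overflow 20)
  25÷5 = 5 each, +1 to first 0
Round 3: Cedarfen=15 Dunmere=23 Elkhorn=14 Hollowpine=19 Juniper=23 → close Dunmere (overflow 18)
  23÷4 = 5 each, +1 to first 3
Round 4: Cedarfen=21 Elkhorn=20 Hollowpine=25 Juniper=28 → close Juniper (overflow 22)
  28÷3 = 9 each, +1 to first 1
Round 5: Cedarfen=31 Elkhorn=29 Hollowpine=34 → close Elkhorn (overflow 23)
  29÷2 = 14 each, +1 to first 1
Round 6: Cedarfen=46 Hollowpine=48 → close Hollowpine (overflow 37)
  48÷1 = 48 each, +1 to first 0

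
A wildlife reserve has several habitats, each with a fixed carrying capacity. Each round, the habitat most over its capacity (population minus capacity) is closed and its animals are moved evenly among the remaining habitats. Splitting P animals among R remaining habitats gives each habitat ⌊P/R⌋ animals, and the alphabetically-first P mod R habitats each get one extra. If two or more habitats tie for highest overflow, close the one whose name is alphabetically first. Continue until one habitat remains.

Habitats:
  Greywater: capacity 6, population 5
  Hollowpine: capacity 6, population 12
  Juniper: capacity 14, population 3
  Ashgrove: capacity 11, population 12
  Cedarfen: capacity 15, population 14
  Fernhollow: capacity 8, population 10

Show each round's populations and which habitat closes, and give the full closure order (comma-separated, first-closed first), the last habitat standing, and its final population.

Round 1: Ashgrove=12 Cedarfen=14 Fernhollow=10 Greywater=5 Hollowpine=12 Juniper=3 → close Hollowpine (overflow 6)
  12÷5 = 2 each, +1 to first 2
Round 2: Ashgrove=15 Cedarfen=17 Fernhollow=12 Greywater=7 Juniper=5 → close Ashgrove (overflow 4)
  15÷4 = 3 each, +1 to first 3
Round 3: Cedarfen=21 Fernhollow=16 Greywater=11 Juniper=8 → close Fernhollow (overflow 8)
  16÷3 = 5 each, +1 to first 1
Round 4: Cedarfen=27 Greywater=16 Juniper=13 → close Cedarfen (overflow 12)
  27÷2 = 13 each, +1 to first 1
Round 5: Greywater=30 Juniper=26 → close Greywater (overflow 24)
  30÷1 = 30 each, +1 to first 0

Closure order: Hollowpine, Ashgrove, Fernhollow, Cedarfen, Greywater
Last habitat: Juniper with 56 animals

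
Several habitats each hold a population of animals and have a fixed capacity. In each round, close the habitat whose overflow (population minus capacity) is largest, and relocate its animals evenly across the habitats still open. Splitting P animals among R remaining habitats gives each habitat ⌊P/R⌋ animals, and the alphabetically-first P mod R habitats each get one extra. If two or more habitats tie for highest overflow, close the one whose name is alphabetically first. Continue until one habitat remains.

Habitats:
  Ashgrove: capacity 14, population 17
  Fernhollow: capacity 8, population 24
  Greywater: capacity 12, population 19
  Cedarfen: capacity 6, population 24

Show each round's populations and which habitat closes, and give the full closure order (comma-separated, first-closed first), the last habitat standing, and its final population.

Round 1: Ashgrove=17 Cedarfen=24 Fernhollow=24 Greywater=19 → close Cedarfen (overflow 18)
  24÷3 = 8 each, +1 to first 0
Round 2: Ashgrove=25 Fernhollow=32 Greywater=27 → close Fernhollow (overflow 24)
  32÷2 = 16 each, +1 to first 0
Round 3: Ashgrove=41 Greywater=43 → close Greywater (overflow 31)
  43÷1 = 43 each, +1 to first 0

Closure order: Cedarfen, Fernhollow, Greywater
Last habitat: Ashgrove with 84 animals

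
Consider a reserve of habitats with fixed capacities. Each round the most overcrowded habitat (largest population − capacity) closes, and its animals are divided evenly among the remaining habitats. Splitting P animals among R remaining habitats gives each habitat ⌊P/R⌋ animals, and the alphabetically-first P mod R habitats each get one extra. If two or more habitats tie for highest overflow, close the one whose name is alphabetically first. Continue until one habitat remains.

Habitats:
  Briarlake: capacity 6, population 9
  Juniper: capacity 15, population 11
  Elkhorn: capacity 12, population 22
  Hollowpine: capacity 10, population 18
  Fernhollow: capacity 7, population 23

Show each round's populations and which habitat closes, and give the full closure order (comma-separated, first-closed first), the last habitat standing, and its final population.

Closure order: Fernhollow, Elkhorn, Hollowpine, Briarlake
Last habitat: Juniper with 83 animals

Round 1: Briarlake=9 Elkhorn=22 Fernhollow=23 Hollowpine=18 Juniper=11 → close Fernhollow (overflow 16)
  23÷4 = 5 each, +1 to first 3
Round 2: Briarlake=15 Elkhorn=28 Hollowpine=24 Juniper=16 → close Elkhorn (overflow 16)
  28÷3 = 9 each, +1 to first 1
Round 3: Briarlake=25 Hollowpine=33 Juniper=25 → close Hollowpine (overflow 23)
  33÷2 = 16 each, +1 to first 1
Round 4: Briarlake=42 Juniper=41 → close Briarlake (overflow 36)
  42÷1 = 42 each, +1 to first 0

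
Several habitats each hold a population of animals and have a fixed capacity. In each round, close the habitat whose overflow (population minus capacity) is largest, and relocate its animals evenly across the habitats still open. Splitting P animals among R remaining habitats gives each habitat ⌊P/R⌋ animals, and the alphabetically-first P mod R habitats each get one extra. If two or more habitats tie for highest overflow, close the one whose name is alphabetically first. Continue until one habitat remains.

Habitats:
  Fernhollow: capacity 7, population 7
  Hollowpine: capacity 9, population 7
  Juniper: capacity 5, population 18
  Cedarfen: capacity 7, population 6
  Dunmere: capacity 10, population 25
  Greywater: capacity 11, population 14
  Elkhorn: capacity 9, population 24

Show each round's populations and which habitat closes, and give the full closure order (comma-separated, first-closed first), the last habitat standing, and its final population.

Closure order: Dunmere, Elkhorn, Juniper, Greywater, Cedarfen, Fernhollow
Last habitat: Hollowpine with 101 animals

Round 1: Cedarfen=6 Dunmere=25 Elkhorn=24 Fernhollow=7 Greywater=14 Hollowpine=7 Juniper=18 → close Dunmere (overflow 15)
  25÷6 = 4 each, +1 to first 1
Round 2: Cedarfen=11 Elkhorn=28 Fernhollow=11 Greywater=18 Hollowpine=11 Juniper=22 → close Elkhorn (overflow 19)
  28÷5 = 5 each, +1 to first 3
Round 3: Cedarfen=17 Fernhollow=17 Greywater=24 Hollowpine=16 Juniper=27 → close Juniper (overflow 22)
  27÷4 = 6 each, +1 to first 3
Round 4: Cedarfen=24 Fernhollow=24 Greywater=31 Hollowpine=22 → close Greywater (overflow 20)
  31÷3 = 10 each, +1 to first 1
Round 5: Cedarfen=35 Fernhollow=34 Hollowpine=32 → close Cedarfen (overflow 28)
  35÷2 = 17 each, +1 to first 1
Round 6: Fernhollow=52 Hollowpine=49 → close Fernhollow (overflow 45)
  52÷1 = 52 each, +1 to first 0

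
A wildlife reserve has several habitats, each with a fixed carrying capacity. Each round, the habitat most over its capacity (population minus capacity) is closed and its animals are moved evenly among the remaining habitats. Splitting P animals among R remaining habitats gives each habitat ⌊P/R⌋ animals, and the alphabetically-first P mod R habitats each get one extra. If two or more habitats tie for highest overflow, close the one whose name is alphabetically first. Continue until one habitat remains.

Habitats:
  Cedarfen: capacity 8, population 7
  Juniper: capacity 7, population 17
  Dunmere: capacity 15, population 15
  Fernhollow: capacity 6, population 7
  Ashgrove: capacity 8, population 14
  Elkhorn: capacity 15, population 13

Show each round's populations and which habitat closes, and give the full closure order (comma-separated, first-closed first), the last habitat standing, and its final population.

Round 1: Ashgrove=14 Cedarfen=7 Dunmere=15 Elkhorn=13 Fernhollow=7 Juniper=17 → close Juniper (overflow 10)
  17÷5 = 3 each, +1 to first 2
Round 2: Ashgrove=18 Cedarfen=11 Dunmere=18 Elkhorn=16 Fernhollow=10 → close Ashgrove (overflow 10)
  18÷4 = 4 each, +1 to first 2
Round 3: Cedarfen=16 Dunmere=23 Elkhorn=20 Fernhollow=14 → close Cedarfen (overflow 8)
  16÷3 = 5 each, +1 to first 1
Round 4: Dunmere=29 Elkhorn=25 Fernhollow=19 → close Dunmere (overflow 14)
  29÷2 = 14 each, +1 to first 1
Round 5: Elkhorn=40 Fernhollow=33 → close Fernhollow (overflow 27)
  33÷1 = 33 each, +1 to first 0

Closure order: Juniper, Ashgrove, Cedarfen, Dunmere, Fernhollow
Last habitat: Elkhorn with 73 animals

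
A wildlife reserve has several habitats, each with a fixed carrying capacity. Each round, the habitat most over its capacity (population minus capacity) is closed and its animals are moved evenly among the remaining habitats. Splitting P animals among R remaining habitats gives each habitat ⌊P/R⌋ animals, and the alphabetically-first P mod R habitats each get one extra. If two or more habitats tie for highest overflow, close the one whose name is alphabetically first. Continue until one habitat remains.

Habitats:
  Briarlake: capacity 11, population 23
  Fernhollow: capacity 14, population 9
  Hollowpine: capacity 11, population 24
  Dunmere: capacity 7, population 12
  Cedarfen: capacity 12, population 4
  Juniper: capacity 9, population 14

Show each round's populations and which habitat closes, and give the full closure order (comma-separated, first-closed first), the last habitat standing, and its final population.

Closure order: Hollowpine, Briarlake, Dunmere, Juniper, Fernhollow
Last habitat: Cedarfen with 86 animals

Round 1: Briarlake=23 Cedarfen=4 Dunmere=12 Fernhollow=9 Hollowpine=24 Juniper=14 → close Hollowpine (overflow 13)
  24÷5 = 4 each, +1 to first 4
Round 2: Briarlake=28 Cedarfen=9 Dunmere=17 Fernhollow=14 Juniper=18 → close Briarlake (overflow 17)
  28÷4 = 7 each, +1 to first 0
Round 3: Cedarfen=16 Dunmere=24 Fernhollow=21 Juniper=25 → close Dunmere (overflow 17)
  24÷3 = 8 each, +1 to first 0
Round 4: Cedarfen=24 Fernhollow=29 Juniper=33 → close Juniper (overflow 24)
  33÷2 = 16 each, +1 to first 1
Round 5: Cedarfen=41 Fernhollow=45 → close Fernhollow (overflow 31)
  45÷1 = 45 each, +1 to first 0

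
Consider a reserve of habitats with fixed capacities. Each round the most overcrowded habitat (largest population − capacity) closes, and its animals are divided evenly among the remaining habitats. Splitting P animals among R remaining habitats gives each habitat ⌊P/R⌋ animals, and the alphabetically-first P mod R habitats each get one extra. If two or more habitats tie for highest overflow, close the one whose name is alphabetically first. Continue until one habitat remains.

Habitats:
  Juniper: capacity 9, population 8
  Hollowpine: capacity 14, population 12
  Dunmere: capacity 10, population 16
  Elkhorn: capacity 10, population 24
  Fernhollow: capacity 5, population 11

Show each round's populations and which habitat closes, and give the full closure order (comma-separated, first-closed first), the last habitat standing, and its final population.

Closure order: Elkhorn, Dunmere, Fernhollow, Hollowpine
Last habitat: Juniper with 71 animals

Round 1: Dunmere=16 Elkhorn=24 Fernhollow=11 Hollowpine=12 Juniper=8 → close Elkhorn (overflow 14)
  24÷4 = 6 each, +1 to first 0
Round 2: Dunmere=22 Fernhollow=17 Hollowpine=18 Juniper=14 → close Dunmere (overflow 12)
  22÷3 = 7 each, +1 to first 1
Round 3: Fernhollow=25 Hollowpine=25 Juniper=21 → close Fernhollow (overflow 20)
  25÷2 = 12 each, +1 to first 1
Round 4: Hollowpine=38 Juniper=33 → close Hollowpine (overflow 24)
  38÷1 = 38 each, +1 to first 0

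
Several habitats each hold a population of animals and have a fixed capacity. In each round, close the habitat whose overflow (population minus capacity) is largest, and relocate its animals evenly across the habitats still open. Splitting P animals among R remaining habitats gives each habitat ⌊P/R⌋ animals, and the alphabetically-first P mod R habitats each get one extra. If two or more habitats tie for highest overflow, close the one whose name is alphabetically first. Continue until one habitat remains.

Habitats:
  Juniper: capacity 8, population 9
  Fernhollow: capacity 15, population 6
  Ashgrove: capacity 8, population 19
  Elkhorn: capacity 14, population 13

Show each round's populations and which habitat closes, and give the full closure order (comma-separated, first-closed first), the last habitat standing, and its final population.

Closure order: Ashgrove, Juniper, Elkhorn
Last habitat: Fernhollow with 47 animals

Round 1: Ashgrove=19 Elkhorn=13 Fernhollow=6 Juniper=9 → close Ashgrove (overflow 11)
  19÷3 = 6 each, +1 to first 1
Round 2: Elkhorn=20 Fernhollow=12 Juniper=15 → close Juniper (overflow 7)
  15÷2 = 7 each, +1 to first 1
Round 3: Elkhorn=28 Fernhollow=19 → close Elkhorn (overflow 14)
  28÷1 = 28 each, +1 to first 0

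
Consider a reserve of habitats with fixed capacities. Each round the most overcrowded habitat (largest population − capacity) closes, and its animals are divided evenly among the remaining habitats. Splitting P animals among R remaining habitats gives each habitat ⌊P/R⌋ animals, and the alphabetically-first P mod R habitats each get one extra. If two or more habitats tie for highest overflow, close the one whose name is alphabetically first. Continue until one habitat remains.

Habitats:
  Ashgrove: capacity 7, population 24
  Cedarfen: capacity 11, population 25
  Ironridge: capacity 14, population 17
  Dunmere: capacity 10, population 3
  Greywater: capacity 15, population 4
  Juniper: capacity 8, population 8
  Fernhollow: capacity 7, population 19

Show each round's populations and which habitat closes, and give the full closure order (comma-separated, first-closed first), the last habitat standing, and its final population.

Round 1: Ashgrove=24 Cedarfen=25 Dunmere=3 Fernhollow=19 Greywater=4 Ironridge=17 Juniper=8 → close Ashgrove (overflow 17)
  24÷6 = 4 each, +1 to first 0
Round 2: Cedarfen=29 Dunmere=7 Fernhollow=23 Greywater=8 Ironridge=21 Juniper=12 → close Cedarfen (overflow 18)
  29÷5 = 5 each, +1 to first 4
Round 3: Dunmere=13 Fernhollow=29 Greywater=14 Ironridge=27 Juniper=17 → close Fernhollow (overflow 22)
  29÷4 = 7 each, +1 to first 1
Round 4: Dunmere=21 Greywater=21 Ironridge=34 Juniper=24 → close Ironridge (overflow 20)
  34÷3 = 11 each, +1 to first 1
Round 5: Dunmere=33 Greywater=32 Juniper=35 → close Juniper (overflow 27)
  35÷2 = 17 each, +1 to first 1
Round 6: Dunmere=51 Greywater=49 → close Dunmere (overflow 41)
  51÷1 = 51 each, +1 to first 0

Closure order: Ashgrove, Cedarfen, Fernhollow, Ironridge, Juniper, Dunmere
Last habitat: Greywater with 100 animals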